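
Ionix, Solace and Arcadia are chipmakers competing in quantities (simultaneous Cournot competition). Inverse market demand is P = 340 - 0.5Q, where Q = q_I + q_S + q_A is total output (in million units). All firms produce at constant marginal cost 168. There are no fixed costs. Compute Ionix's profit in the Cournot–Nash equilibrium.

3698

Each firm earns π_i = (340 - 0.5Q)q_i - 168q_i.
Setting ∂π_i/∂q_i = 0 with rivals' quantities fixed: 172 - q_i - (1/2)·Σ_{j≠i} q_j = 0.
By symmetry each firm produces the same amount; substituting Σ_{j≠i} q_j = 2q_i yields q_i = 172/2 = 86.
Price P = 340 - (1/2)·258 = 211.
Ionix's profit: (211 - 168)·86 = 3698.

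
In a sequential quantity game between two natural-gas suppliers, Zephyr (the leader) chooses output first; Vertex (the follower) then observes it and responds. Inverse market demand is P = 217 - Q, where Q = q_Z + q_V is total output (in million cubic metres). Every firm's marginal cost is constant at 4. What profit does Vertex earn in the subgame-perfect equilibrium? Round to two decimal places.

The follower Vertex best-responds to any q_Z: π_V = (217 - Q)q_V - 4q_V.
∂π_V/∂q_V = 213 - q_Z - 2q_V = 0 gives the reaction function q_V = (213 - q_Z)/2.
The leader anticipates this reaction. Substituting into P = 217 - Q gives P = 221/2 - (1/2)q_Z, so π_Z = (221/2 - (1/2)q_Z)q_Z - 4q_Z.
Maximising: ∂π_Z/∂q_Z = 213/2 - q_Z = 0, giving q_Z = 213/2.
Then q_V = (213 - 213/2)/2 = 213/4.
Price P = 217 - 639/4 = 229/4.
Vertex's profit: (229/4 - 4)·(213/4) = 2835.5625.

2835.56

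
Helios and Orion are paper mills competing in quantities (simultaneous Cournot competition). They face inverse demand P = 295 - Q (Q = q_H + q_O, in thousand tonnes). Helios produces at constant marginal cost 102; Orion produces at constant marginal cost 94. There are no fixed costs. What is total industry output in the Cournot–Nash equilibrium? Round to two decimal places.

131.33

Helios's profit: π_H = (295 - Q)q_H - (102q_H). Setting ∂π_H/∂q_H = 0: 193 - 2q_H - (q_O) = 0.
Orion's profit: π_O = (295 - Q)q_O - (94q_O). Setting ∂π_O/∂q_O = 0: 201 - 2q_O - (q_H) = 0.
So q_H = (193 - q_O)/2 and q_O = (201 - q_H)/2.
Solving the pair: q_H = 185/3, q_O = 209/3.
Total output Q = 185/3 + 209/3 = 394/3.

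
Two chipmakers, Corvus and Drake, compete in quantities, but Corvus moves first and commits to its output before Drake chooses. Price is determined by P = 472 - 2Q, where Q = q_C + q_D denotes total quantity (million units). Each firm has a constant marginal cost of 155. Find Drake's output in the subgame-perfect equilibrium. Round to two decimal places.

39.63

Solve by backward induction. Given q_C, the follower Drake maximises π_D = (472 - 2q_C - 2q_D)q_D - 155q_D.
∂π_D/∂q_D = 317 - 2q_C - 4q_D = 0 gives the reaction function q_D = (317 - 2q_C)/4.
Corvus substitutes q_D(q_C) into its own profit: π_C = q_C(472 - 2q_C - (317 - 2q_C)/2) - 155q_C = (627/2 - q_C)q_C - 155q_C.
Maximising: ∂π_C/∂q_C = 317/2 - 2q_C = 0, giving q_C = 317/4.
Then q_D = (317 - 2·(317/4))/4 = 317/8.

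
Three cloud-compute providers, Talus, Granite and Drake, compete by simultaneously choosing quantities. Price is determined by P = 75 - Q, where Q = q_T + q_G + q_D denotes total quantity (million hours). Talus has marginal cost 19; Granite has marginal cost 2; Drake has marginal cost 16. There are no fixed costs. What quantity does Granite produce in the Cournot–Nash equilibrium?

Talus's profit: π_T = (75 - Q)q_T - (19q_T). Setting ∂π_T/∂q_T = 0: 56 - 2q_T - (q_G + q_D) = 0.
Granite's profit: π_G = (75 - Q)q_G - (2q_G). Setting ∂π_G/∂q_G = 0: 73 - 2q_G - (q_T + q_D) = 0.
Drake's profit: π_D = (75 - Q)q_D - (16q_D). Setting ∂π_D/∂q_D = 0: 59 - 2q_D - (q_T + q_G) = 0.
Adding the 3 conditions: 188 − 2Q − 2Q = 0, i.e. Q = 47.
Back-substituting: q_T = (56 − 47) = 9, q_G = (73 − 47) = 26, q_D = (59 − 47) = 12.

26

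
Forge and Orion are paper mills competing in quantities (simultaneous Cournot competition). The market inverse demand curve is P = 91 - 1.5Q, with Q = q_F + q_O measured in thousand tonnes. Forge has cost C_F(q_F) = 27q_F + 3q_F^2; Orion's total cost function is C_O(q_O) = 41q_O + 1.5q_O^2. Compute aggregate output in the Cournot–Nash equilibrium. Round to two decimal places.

Forge's profit: π_F = (91 - 1.5Q)q_F - (27q_F + 3q_F²). Setting ∂π_F/∂q_F = 0: 64 - 9q_F - (3/2)(q_O) = 0.
Orion's first-order condition: 50 - 6q_O - (3/2)(q_F) = 0.
Best responses: q_F = (64 - (3/2)q_O)/9, q_O = (50 - (3/2)q_F)/6.
Substituting one into the other gives q_F = 412/69 and q_O = 472/69.
Total output Q = 412/69 + 472/69 = 884/69.

12.81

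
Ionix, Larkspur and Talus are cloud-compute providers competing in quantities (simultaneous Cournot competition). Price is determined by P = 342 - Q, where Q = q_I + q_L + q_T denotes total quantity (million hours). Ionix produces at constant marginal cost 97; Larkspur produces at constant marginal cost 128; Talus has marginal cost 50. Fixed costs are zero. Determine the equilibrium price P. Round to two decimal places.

154.25

Ionix's profit: π_I = (342 - Q)q_I - (97q_I). Setting ∂π_I/∂q_I = 0: 245 - 2q_I - (q_L + q_T) = 0.
Larkspur's first-order condition: 214 - 2q_L - (q_I + q_T) = 0.
Talus's profit: π_T = (342 - Q)q_T - (50q_T). Setting ∂π_T/∂q_T = 0: 292 - 2q_T - (q_I + q_L) = 0.
Adding the 3 first-order conditions: 751 − 4Q = 0, so Q = 751/4.
Back-substituting: q_I = (245 − 751/4) = 229/4, q_L = (214 − 751/4) = 105/4, q_T = (292 − 751/4) = 417/4.
Total output Q = 751/4, so price P = 342 - 751/4 = 617/4.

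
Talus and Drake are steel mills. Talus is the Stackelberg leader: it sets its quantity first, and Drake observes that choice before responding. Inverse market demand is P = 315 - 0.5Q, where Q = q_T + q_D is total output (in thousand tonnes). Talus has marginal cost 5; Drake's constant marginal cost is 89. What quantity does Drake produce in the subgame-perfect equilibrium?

29

Solve by backward induction. Given q_T, the follower Drake maximises π_D = (315 - (1/2)q_T - (1/2)q_D)q_D - 89q_D.
∂π_D/∂q_D = 226 - (1/2)q_T - q_D = 0 gives the reaction function q_D = (226 - (1/2)q_T).
Talus substitutes q_D(q_T) into its own profit: π_T = q_T(315 - (1/2)q_T - (226 - (1/2)q_T)/2) - 5q_T = (202 - (1/4)q_T)q_T - 5q_T.
Leader FOC: 197 - (1/2)q_T = 0, so q_T = 394.
Then q_D = (226 - (1/2)·394) = 29.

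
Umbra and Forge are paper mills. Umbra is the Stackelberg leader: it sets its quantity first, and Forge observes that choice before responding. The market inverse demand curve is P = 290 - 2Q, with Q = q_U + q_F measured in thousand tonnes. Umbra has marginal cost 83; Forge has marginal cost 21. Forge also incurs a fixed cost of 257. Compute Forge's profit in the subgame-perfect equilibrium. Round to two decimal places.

4569.53

The follower Forge best-responds to any q_U: π_F = (290 - 2Q)q_F - 21q_F.
∂π_F/∂q_F = 269 - 2q_U - 4q_F = 0 gives the reaction function q_F = (269 - 2q_U)/4.
The leader anticipates this reaction. Substituting into P = 290 - 2Q gives P = 311/2 - q_U, so π_U = (311/2 - q_U)q_U - 83q_U.
Maximising: ∂π_U/∂q_U = 145/2 - 2q_U = 0, giving q_U = 145/4.
Then q_F = (269 - 2·(145/4))/4 = 393/8.
Price P = 290 - 2·(683/8) = 477/4.
Forge's profit: (477/4 - 21)·(393/8) - 257 = 4569.5313.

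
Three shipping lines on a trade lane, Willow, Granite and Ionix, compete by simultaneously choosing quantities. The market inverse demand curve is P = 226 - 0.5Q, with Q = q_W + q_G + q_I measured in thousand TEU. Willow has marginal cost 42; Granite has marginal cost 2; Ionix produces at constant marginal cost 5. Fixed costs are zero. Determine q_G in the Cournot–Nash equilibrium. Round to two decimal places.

133.50

Willow's profit: π_W = (226 - 0.5Q)q_W - (42q_W). Setting ∂π_W/∂q_W = 0: 184 - q_W - (1/2)(q_G + q_I) = 0.
Granite's profit: π_G = (226 - 0.5Q)q_G - (2q_G). Setting ∂π_G/∂q_G = 0: 224 - q_G - (1/2)(q_W + q_I) = 0.
Ionix's profit: π_I = (226 - 0.5Q)q_I - (5q_I). Setting ∂π_I/∂q_I = 0: 221 - q_I - (1/2)(q_W + q_G) = 0.
Adding the 3 first-order conditions: 629 − 2Q = 0, so Q = 629/2.
Back-substituting: q_W = (184 − 629/4)/(1/2) = 107/2, q_G = (224 − 629/4)/(1/2) = 267/2, q_I = (221 − 629/4)/(1/2) = 255/2.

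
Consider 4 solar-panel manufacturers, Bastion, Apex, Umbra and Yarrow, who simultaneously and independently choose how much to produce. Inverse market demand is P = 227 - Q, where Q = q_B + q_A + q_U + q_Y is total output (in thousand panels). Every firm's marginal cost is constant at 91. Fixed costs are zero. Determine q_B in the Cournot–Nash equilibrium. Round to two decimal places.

A representative firm's profit is π_i = q_i(227 - Q) - 91q_i.
Setting ∂π_i/∂q_i = 0 with rivals' quantities fixed: 136 - 2q_i - Σ_{j≠i} q_j = 0.
With identical firms every q_j equals q_i, so Σ_{j≠i} q_j = 3q_i and 136 = 5q_i, giving q_i = 136/5.

27.20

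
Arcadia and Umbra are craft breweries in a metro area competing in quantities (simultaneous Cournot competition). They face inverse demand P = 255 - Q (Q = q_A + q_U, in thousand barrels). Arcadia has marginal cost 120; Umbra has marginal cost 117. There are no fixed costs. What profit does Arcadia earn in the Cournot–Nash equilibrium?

1936

Arcadia's profit: π_A = (255 - Q)q_A - (120q_A). Setting ∂π_A/∂q_A = 0: 135 - 2q_A - (q_U) = 0.
Umbra's profit: π_U = (255 - Q)q_U - (117q_U). Setting ∂π_U/∂q_U = 0: 138 - 2q_U - (q_A) = 0.
So q_A = (135 - q_U)/2 and q_U = (138 - q_A)/2.
Substituting one into the other gives q_A = 44 and q_U = 47.
Price P = 255 - 91 = 164.
Arcadia's profit: (164 - 120)·44 = 1936.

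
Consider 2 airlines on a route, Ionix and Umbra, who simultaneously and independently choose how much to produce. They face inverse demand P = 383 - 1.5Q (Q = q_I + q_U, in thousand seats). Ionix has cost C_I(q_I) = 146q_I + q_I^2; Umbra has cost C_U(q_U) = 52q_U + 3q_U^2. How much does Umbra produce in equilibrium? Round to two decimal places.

30.40

Ionix's profit: π_I = (383 - 1.5Q)q_I - (146q_I + q_I²). Setting ∂π_I/∂q_I = 0: 237 - 5q_I - (3/2)(q_U) = 0.
Umbra's first-order condition: 331 - 9q_U - (3/2)(q_I) = 0.
Best responses: q_I = (237 - (3/2)q_U)/5, q_U = (331 - (3/2)q_I)/9.
Substituting one into the other gives q_I = 38.2807 and q_U = 30.3977.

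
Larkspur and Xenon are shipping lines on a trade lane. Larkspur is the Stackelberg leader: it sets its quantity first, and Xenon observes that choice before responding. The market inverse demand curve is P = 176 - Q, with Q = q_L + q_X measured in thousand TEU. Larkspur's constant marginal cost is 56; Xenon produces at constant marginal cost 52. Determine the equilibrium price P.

85

Solve by backward induction. Given q_L, the follower Xenon maximises π_X = (176 - q_L - q_X)q_X - 52q_X.
Follower FOC: 124 - q_L - 2q_X = 0, so q_X(q_L) = (124 - q_L)/2.
The leader anticipates this reaction. Substituting into P = 176 - Q gives P = 114 - (1/2)q_L, so π_L = (114 - (1/2)q_L)q_L - 56q_L.
Leader FOC: 58 - q_L = 0, so q_L = 58.
Then q_X = (124 - 58)/2 = 33.
Total output Q = 91, so price P = 176 - 91 = 85.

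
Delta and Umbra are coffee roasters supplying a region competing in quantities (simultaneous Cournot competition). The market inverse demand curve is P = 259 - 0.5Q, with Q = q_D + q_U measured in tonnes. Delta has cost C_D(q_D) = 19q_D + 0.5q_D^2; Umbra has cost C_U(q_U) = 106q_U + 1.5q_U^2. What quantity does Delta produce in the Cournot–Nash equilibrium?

Delta's profit: π_D = (259 - 0.5Q)q_D - (19q_D + (1/2)q_D²). Setting ∂π_D/∂q_D = 0: 240 - 2q_D - (1/2)(q_U) = 0.
Umbra's first-order condition: 153 - 4q_U - (1/2)(q_D) = 0.
Rearranging gives the reaction functions q_D = (240 - (1/2)q_U)/2 and q_U = (153 - (1/2)q_D)/4.
Solving the pair: q_D = 114, q_U = 24.

114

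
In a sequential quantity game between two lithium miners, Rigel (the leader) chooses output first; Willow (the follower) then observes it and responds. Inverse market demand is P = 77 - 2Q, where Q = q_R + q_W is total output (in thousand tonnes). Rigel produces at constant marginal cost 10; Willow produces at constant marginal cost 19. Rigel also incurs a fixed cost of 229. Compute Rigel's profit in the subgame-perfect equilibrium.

The follower Willow best-responds to any q_R: π_W = (77 - 2Q)q_W - 19q_W.
∂π_W/∂q_W = 58 - 2q_R - 4q_W = 0 gives the reaction function q_W = (58 - 2q_R)/4.
The leader anticipates this reaction. Substituting into P = 77 - 2Q gives P = 48 - q_R, so π_R = (48 - q_R)q_R - 10q_R.
Maximising: ∂π_R/∂q_R = 38 - 2q_R = 0, giving q_R = 19.
Then q_W = (58 - 2·19)/4 = 5.
Price P = 77 - 2·24 = 29.
Rigel's profit: (29 - 10)·19 - 229 = 132.

132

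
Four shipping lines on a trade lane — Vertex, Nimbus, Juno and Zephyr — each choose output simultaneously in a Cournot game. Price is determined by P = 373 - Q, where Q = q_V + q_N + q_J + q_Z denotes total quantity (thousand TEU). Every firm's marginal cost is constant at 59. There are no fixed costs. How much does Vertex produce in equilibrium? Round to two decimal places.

A representative firm's profit is π_i = q_i(373 - Q) - 59q_i.
Setting ∂π_i/∂q_i = 0 with rivals' quantities fixed: 314 - 2q_i - Σ_{j≠i} q_j = 0.
By symmetry each firm produces the same amount; substituting Σ_{j≠i} q_j = 3q_i yields q_i = 314/5.

62.80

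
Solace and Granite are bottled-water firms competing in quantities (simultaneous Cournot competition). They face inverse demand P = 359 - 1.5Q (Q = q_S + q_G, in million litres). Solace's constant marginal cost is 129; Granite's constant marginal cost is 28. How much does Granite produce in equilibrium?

Solace's profit: π_S = (359 - 1.5Q)q_S - (129q_S). Setting ∂π_S/∂q_S = 0: 230 - 3q_S - (3/2)(q_G) = 0.
Granite's first-order condition: 331 - 3q_G - (3/2)(q_S) = 0.
Rearranging gives the reaction functions q_S = (230 - (3/2)q_G)/3 and q_G = (331 - (3/2)q_S)/3.
Solving the pair: q_S = 86/3, q_G = 96.

96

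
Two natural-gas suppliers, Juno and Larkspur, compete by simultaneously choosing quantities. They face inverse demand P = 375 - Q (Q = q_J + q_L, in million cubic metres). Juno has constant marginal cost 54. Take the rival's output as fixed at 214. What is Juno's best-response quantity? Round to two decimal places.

With the rival's output fixed at 214, Juno's profit is π_J = (375 - 214 - q_J)q_J - (54q_J) = (161 - q_J)q_J - (54q_J).
∂π_J/∂q_J = 107 - 2q_J = 0, so q_J = 107/2.

53.50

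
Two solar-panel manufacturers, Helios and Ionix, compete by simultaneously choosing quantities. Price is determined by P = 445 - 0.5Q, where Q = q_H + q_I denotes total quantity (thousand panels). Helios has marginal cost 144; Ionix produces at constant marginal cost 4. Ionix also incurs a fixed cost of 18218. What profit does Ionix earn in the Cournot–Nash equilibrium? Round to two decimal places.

Helios's profit: π_H = (445 - 0.5Q)q_H - (144q_H). Setting ∂π_H/∂q_H = 0: 301 - q_H - (1/2)(q_I) = 0.
Ionix's first-order condition: 441 - q_I - (1/2)(q_H) = 0.
Rearranging gives the reaction functions q_H = (301 - (1/2)q_I) and q_I = (441 - (1/2)q_H).
Solving the pair: q_H = 322/3, q_I = 1162/3.
Price P = 445 - (1/2)·(1484/3) = 593/3.
Ionix's profit: (593/3 - 4)·(1162/3) - 18218 = 56795.5556.

56795.56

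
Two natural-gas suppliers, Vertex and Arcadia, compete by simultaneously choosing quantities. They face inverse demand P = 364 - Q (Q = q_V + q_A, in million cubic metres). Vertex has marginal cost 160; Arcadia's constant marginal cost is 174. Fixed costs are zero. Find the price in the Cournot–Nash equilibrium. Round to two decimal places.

232.67

Vertex's profit: π_V = (364 - Q)q_V - (160q_V). Setting ∂π_V/∂q_V = 0: 204 - 2q_V - (q_A) = 0.
Arcadia's first-order condition: 190 - 2q_A - (q_V) = 0.
Best responses: q_V = (204 - q_A)/2, q_A = (190 - q_V)/2.
Substituting one into the other gives q_V = 218/3 and q_A = 176/3.
Total output Q = 394/3, so price P = 364 - 394/3 = 698/3.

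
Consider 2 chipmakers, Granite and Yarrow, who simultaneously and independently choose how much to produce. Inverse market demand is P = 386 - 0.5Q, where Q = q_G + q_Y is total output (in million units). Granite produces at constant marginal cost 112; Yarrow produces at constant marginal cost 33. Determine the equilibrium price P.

177

Granite's profit: π_G = (386 - 0.5Q)q_G - (112q_G). Setting ∂π_G/∂q_G = 0: 274 - q_G - (1/2)(q_Y) = 0.
Yarrow's profit: π_Y = (386 - 0.5Q)q_Y - (33q_Y). Setting ∂π_Y/∂q_Y = 0: 353 - q_Y - (1/2)(q_G) = 0.
Rearranging gives the reaction functions q_G = (274 - (1/2)q_Y) and q_Y = (353 - (1/2)q_G).
Substituting one into the other gives q_G = 130 and q_Y = 288.
Total output Q = 418, so price P = 386 - (1/2)·418 = 177.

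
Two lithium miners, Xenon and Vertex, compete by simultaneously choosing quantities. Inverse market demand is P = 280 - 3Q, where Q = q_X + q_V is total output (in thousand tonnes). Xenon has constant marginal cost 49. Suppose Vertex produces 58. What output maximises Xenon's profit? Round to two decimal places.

9.50

With the rival's output fixed at 58, Xenon's profit is π_X = (280 - 3·58 - 3q_X)q_X - (49q_X) = (106 - 3q_X)q_X - (49q_X).
∂π_X/∂q_X = 57 - 6q_X = 0, so q_X = 19/2.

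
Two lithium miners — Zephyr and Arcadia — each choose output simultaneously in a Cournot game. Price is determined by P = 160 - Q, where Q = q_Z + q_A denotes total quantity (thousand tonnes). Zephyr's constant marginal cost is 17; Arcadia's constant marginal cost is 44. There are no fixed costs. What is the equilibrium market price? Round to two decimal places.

73.67

Zephyr's profit: π_Z = (160 - Q)q_Z - (17q_Z). Setting ∂π_Z/∂q_Z = 0: 143 - 2q_Z - (q_A) = 0.
Arcadia's profit: π_A = (160 - Q)q_A - (44q_A). Setting ∂π_A/∂q_A = 0: 116 - 2q_A - (q_Z) = 0.
Best responses: q_Z = (143 - q_A)/2, q_A = (116 - q_Z)/2.
Solving the pair: q_Z = 170/3, q_A = 89/3.
Total output Q = 259/3, so price P = 160 - 259/3 = 221/3.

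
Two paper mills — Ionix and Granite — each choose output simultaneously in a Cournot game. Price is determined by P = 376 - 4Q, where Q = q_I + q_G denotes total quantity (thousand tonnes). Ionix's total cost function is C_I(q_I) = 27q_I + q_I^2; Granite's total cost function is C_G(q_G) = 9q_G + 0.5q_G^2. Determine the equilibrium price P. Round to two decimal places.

162.65

Ionix's profit: π_I = (376 - 4Q)q_I - (27q_I + q_I²). Setting ∂π_I/∂q_I = 0: 349 - 10q_I - 4(q_G) = 0.
Granite's profit: π_G = (376 - 4Q)q_G - (9q_G + (1/2)q_G²). Setting ∂π_G/∂q_G = 0: 367 - 9q_G - 4(q_I) = 0.
Best responses: q_I = (349 - 4q_G)/10, q_G = (367 - 4q_I)/9.
Solving the pair: q_I = 1673/74, q_G = 1137/37.
Total output Q = 53.3378, so price P = 376 - 4·53.3378 = 162.6486.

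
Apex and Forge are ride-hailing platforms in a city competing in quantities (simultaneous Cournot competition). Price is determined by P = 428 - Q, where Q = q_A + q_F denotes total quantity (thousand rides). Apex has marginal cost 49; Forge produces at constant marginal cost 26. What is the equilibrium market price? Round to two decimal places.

Apex's profit: π_A = (428 - Q)q_A - (49q_A). Setting ∂π_A/∂q_A = 0: 379 - 2q_A - (q_F) = 0.
Forge's first-order condition: 402 - 2q_F - (q_A) = 0.
So q_A = (379 - q_F)/2 and q_F = (402 - q_A)/2.
Solving the pair: q_A = 356/3, q_F = 425/3.
Total output Q = 781/3, so price P = 428 - 781/3 = 503/3.

167.67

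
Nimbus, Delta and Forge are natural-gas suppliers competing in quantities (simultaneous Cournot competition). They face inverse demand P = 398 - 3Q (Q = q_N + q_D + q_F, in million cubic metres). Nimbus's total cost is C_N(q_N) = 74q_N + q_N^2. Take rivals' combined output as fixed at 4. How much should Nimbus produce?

39

With rivals' combined output fixed at 4, Nimbus's profit is π_N = (398 - 3·4 - 3q_N)q_N - (74q_N + q_N²) = (386 - 3q_N)q_N - (74q_N + q_N²).
∂π_N/∂q_N = 312 - 8q_N = 0, so q_N = 39.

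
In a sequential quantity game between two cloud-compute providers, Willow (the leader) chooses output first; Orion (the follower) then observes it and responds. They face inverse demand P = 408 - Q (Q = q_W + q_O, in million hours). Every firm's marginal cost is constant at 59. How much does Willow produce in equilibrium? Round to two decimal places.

The follower Orion best-responds to any q_W: π_O = (408 - Q)q_O - 59q_O.
Setting the follower's marginal profit to zero, 349 - q_W - 2q_O = 0, i.e. q_O = (349 - q_W)/2.
The leader anticipates this reaction. Substituting into P = 408 - Q gives P = 467/2 - (1/2)q_W, so π_W = (467/2 - (1/2)q_W)q_W - 59q_W.
Maximising: ∂π_W/∂q_W = 349/2 - q_W = 0, giving q_W = 349/2.
Then q_O = (349 - 349/2)/2 = 349/4.

174.50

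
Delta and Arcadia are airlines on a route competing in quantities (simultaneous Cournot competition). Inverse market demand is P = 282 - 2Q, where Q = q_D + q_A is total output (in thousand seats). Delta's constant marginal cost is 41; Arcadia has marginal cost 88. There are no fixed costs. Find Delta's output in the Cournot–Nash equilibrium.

48

Delta's profit: π_D = (282 - 2Q)q_D - (41q_D). Setting ∂π_D/∂q_D = 0: 241 - 4q_D - 2(q_A) = 0.
Arcadia's first-order condition: 194 - 4q_A - 2(q_D) = 0.
So q_D = (241 - 2q_A)/4 and q_A = (194 - 2q_D)/4.
Solving the pair: q_D = 48, q_A = 49/2.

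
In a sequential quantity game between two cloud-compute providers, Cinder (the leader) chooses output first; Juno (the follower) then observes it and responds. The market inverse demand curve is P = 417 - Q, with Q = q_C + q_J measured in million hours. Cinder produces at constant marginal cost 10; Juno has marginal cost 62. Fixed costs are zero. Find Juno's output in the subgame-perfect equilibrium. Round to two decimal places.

Solve by backward induction. Given q_C, the follower Juno maximises π_J = (417 - q_C - q_J)q_J - 62q_J.
∂π_J/∂q_J = 355 - q_C - 2q_J = 0 gives the reaction function q_J = (355 - q_C)/2.
The leader anticipates this reaction. Substituting into P = 417 - Q gives P = 479/2 - (1/2)q_C, so π_C = (479/2 - (1/2)q_C)q_C - 10q_C.
Maximising: ∂π_C/∂q_C = 459/2 - q_C = 0, giving q_C = 459/2.
Then q_J = (355 - 459/2)/2 = 251/4.

62.75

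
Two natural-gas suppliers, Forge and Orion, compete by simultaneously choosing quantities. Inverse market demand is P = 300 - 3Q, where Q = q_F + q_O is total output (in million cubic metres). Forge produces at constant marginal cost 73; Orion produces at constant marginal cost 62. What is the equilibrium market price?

Forge's profit: π_F = (300 - 3Q)q_F - (73q_F). Setting ∂π_F/∂q_F = 0: 227 - 6q_F - 3(q_O) = 0.
Orion's profit: π_O = (300 - 3Q)q_O - (62q_O). Setting ∂π_O/∂q_O = 0: 238 - 6q_O - 3(q_F) = 0.
Rearranging gives the reaction functions q_F = (227 - 3q_O)/6 and q_O = (238 - 3q_F)/6.
Substituting one into the other gives q_F = 24 and q_O = 83/3.
Total output Q = 155/3, so price P = 300 - 3·(155/3) = 145.

145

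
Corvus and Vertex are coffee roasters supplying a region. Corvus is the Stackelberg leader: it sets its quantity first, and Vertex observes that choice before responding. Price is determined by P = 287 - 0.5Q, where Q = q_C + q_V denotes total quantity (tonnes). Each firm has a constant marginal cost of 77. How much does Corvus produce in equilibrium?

210

The follower Vertex best-responds to any q_C: π_V = (287 - 0.5Q)q_V - 77q_V.
Follower FOC: 210 - (1/2)q_C - q_V = 0, so q_V(q_C) = (210 - (1/2)q_C).
The leader anticipates this reaction. Substituting into P = 287 - 0.5Q gives P = 182 - (1/4)q_C, so π_C = (182 - (1/4)q_C)q_C - 77q_C.
Leader FOC: 105 - (1/2)q_C = 0, so q_C = 210.
Then q_V = (210 - (1/2)·210) = 105.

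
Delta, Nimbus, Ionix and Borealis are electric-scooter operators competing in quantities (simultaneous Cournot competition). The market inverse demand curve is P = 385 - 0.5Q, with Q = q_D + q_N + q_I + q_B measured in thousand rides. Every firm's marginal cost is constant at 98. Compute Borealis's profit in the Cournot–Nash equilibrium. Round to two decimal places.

A representative firm's profit is π_i = q_i(385 - 0.5Q) - 98q_i.
First-order condition (treating rivals' output as given): 287 - q_i - (1/2)·Σ_{j≠i} q_j = 0.
By symmetry each firm produces the same amount; substituting Σ_{j≠i} q_j = 3q_i yields q_i = 287/(5/2) = 574/5.
Price P = 385 - (1/2)·459.2000 = 777/5.
Borealis's profit: (777/5 - 98)·(574/5) = 6589.5200.

6589.52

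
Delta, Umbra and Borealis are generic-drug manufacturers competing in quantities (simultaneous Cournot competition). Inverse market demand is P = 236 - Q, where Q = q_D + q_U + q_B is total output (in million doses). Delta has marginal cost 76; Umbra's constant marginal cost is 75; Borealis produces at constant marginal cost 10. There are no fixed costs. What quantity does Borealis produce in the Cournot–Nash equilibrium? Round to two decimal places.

Delta's profit: π_D = (236 - Q)q_D - (76q_D). Setting ∂π_D/∂q_D = 0: 160 - 2q_D - (q_U + q_B) = 0.
Umbra's profit: π_U = (236 - Q)q_U - (75q_U). Setting ∂π_U/∂q_U = 0: 161 - 2q_U - (q_D + q_B) = 0.
Borealis's profit: π_B = (236 - Q)q_B - (10q_B). Setting ∂π_B/∂q_B = 0: 226 - 2q_B - (q_D + q_U) = 0.
Summing all 3 equations gives 547 − 4Q = 0, hence Q = 547/4.
Back-substituting: q_D = (160 − 547/4) = 93/4, q_U = (161 − 547/4) = 97/4, q_B = (226 − 547/4) = 357/4.

89.25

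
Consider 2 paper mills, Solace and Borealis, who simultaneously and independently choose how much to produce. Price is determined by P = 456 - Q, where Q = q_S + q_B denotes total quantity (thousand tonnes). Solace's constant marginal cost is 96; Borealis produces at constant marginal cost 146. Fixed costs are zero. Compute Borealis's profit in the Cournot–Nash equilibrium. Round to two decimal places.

7511.11

Solace's profit: π_S = (456 - Q)q_S - (96q_S). Setting ∂π_S/∂q_S = 0: 360 - 2q_S - (q_B) = 0.
Borealis's profit: π_B = (456 - Q)q_B - (146q_B). Setting ∂π_B/∂q_B = 0: 310 - 2q_B - (q_S) = 0.
So q_S = (360 - q_B)/2 and q_B = (310 - q_S)/2.
Substituting one into the other gives q_S = 410/3 and q_B = 260/3.
Price P = 456 - 670/3 = 698/3.
Borealis's profit: (698/3 - 146)·(260/3) = 7511.1111.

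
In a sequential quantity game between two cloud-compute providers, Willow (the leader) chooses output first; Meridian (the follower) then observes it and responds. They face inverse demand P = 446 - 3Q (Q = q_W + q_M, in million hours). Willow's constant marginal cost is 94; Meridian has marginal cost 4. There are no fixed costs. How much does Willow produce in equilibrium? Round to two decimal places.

43.67

Solve by backward induction. Given q_W, the follower Meridian maximises π_M = (446 - 3q_W - 3q_M)q_M - 4q_M.
Setting the follower's marginal profit to zero, 442 - 3q_W - 6q_M = 0, i.e. q_M = (442 - 3q_W)/6.
Willow substitutes q_M(q_W) into its own profit: π_W = q_W(446 - 3q_W - (442 - 3q_W)/2) - 94q_W = (225 - (3/2)q_W)q_W - 94q_W.
Maximising: ∂π_W/∂q_W = 131 - 3q_W = 0, giving q_W = 131/3.
Then q_M = (442 - 3·(131/3))/6 = 311/6.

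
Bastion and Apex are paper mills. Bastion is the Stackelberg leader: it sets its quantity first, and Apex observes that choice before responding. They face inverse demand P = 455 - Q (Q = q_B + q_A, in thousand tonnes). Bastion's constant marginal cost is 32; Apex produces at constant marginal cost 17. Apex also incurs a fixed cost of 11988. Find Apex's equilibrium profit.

The follower Apex best-responds to any q_B: π_A = (455 - Q)q_A - 17q_A.
Setting the follower's marginal profit to zero, 438 - q_B - 2q_A = 0, i.e. q_A = (438 - q_B)/2.
Bastion substitutes q_A(q_B) into its own profit: π_B = q_B(455 - q_B - (438 - q_B)/2) - 32q_B = (236 - (1/2)q_B)q_B - 32q_B.
The leader's first-order condition 204 - q_B = 0 yields q_B = 204.
Then q_A = (438 - 204)/2 = 117.
Price P = 455 - 321 = 134.
Apex's profit: (134 - 17)·117 - 11988 = 1701.

1701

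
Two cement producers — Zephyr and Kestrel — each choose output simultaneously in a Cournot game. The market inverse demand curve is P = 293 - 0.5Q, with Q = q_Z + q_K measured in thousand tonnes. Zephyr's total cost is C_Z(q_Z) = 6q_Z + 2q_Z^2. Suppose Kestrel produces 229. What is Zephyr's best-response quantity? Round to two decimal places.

With the rival's output fixed at 229, Zephyr's profit is π_Z = (293 - (1/2)·229 - (1/2)q_Z)q_Z - (6q_Z + 2q_Z²) = (357/2 - (1/2)q_Z)q_Z - (6q_Z + 2q_Z²).
∂π_Z/∂q_Z = 345/2 - 5q_Z = 0, so q_Z = 69/2.

34.50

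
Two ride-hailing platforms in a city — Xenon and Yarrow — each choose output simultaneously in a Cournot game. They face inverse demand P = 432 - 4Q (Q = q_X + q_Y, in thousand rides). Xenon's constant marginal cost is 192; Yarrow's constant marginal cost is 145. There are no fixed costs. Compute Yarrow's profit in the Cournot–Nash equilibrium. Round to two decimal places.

3098.78

Xenon's profit: π_X = (432 - 4Q)q_X - (192q_X). Setting ∂π_X/∂q_X = 0: 240 - 8q_X - 4(q_Y) = 0.
Yarrow's first-order condition: 287 - 8q_Y - 4(q_X) = 0.
Best responses: q_X = (240 - 4q_Y)/8, q_Y = (287 - 4q_X)/8.
Substituting one into the other gives q_X = 193/12 and q_Y = 167/6.
Price P = 432 - 4·(527/12) = 769/3.
Yarrow's profit: (769/3 - 145)·(167/6) = 3098.7778.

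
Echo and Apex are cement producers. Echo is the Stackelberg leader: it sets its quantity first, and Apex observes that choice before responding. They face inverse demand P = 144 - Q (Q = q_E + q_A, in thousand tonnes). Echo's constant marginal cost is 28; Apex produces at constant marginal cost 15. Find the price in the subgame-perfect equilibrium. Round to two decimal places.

53.75

The follower Apex best-responds to any q_E: π_A = (144 - Q)q_A - 15q_A.
Follower FOC: 129 - q_E - 2q_A = 0, so q_A(q_E) = (129 - q_E)/2.
Echo substitutes q_A(q_E) into its own profit: π_E = q_E(144 - q_E - (129 - q_E)/2) - 28q_E = (159/2 - (1/2)q_E)q_E - 28q_E.
Maximising: ∂π_E/∂q_E = 103/2 - q_E = 0, giving q_E = 103/2.
Then q_A = (129 - 103/2)/2 = 155/4.
Total output Q = 361/4, so price P = 144 - 361/4 = 215/4.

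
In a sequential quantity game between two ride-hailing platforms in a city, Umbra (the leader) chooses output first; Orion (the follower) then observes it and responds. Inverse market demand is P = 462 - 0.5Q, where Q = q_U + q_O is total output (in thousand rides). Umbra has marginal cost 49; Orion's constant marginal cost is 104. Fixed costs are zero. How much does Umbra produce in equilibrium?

The follower Orion best-responds to any q_U: π_O = (462 - 0.5Q)q_O - 104q_O.
∂π_O/∂q_O = 358 - (1/2)q_U - q_O = 0 gives the reaction function q_O = (358 - (1/2)q_U).
The leader anticipates this reaction. Substituting into P = 462 - 0.5Q gives P = 283 - (1/4)q_U, so π_U = (283 - (1/4)q_U)q_U - 49q_U.
Maximising: ∂π_U/∂q_U = 234 - (1/2)q_U = 0, giving q_U = 468.
Then q_O = (358 - (1/2)·468) = 124.

468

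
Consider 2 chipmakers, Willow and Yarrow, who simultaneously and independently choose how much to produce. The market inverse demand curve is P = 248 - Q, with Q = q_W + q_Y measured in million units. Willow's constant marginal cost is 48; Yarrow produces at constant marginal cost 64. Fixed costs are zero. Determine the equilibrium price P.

120

Willow's profit: π_W = (248 - Q)q_W - (48q_W). Setting ∂π_W/∂q_W = 0: 200 - 2q_W - (q_Y) = 0.
Yarrow's first-order condition: 184 - 2q_Y - (q_W) = 0.
Best responses: q_W = (200 - q_Y)/2, q_Y = (184 - q_W)/2.
Substituting one into the other gives q_W = 72 and q_Y = 56.
Total output Q = 128, so price P = 248 - 128 = 120.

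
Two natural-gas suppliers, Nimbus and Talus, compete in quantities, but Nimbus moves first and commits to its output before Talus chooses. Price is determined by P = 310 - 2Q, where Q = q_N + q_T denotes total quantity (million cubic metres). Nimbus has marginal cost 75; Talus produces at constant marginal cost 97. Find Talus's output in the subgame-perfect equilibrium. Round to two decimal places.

21.13

The follower Talus best-responds to any q_N: π_T = (310 - 2Q)q_T - 97q_T.
Setting the follower's marginal profit to zero, 213 - 2q_N - 4q_T = 0, i.e. q_T = (213 - 2q_N)/4.
The leader anticipates this reaction. Substituting into P = 310 - 2Q gives P = 407/2 - q_N, so π_N = (407/2 - q_N)q_N - 75q_N.
The leader's first-order condition 257/2 - 2q_N = 0 yields q_N = 257/4.
Then q_T = (213 - 2·(257/4))/4 = 169/8.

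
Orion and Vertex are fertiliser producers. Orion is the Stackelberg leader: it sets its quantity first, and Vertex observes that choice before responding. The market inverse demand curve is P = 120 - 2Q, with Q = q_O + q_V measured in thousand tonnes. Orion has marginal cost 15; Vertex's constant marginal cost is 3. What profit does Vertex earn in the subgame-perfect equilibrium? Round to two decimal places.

621.28

Solve by backward induction. Given q_O, the follower Vertex maximises π_V = (120 - 2q_O - 2q_V)q_V - 3q_V.
Setting the follower's marginal profit to zero, 117 - 2q_O - 4q_V = 0, i.e. q_V = (117 - 2q_O)/4.
Orion substitutes q_V(q_O) into its own profit: π_O = q_O(120 - 2q_O - (117 - 2q_O)/2) - 15q_O = (123/2 - q_O)q_O - 15q_O.
Leader FOC: 93/2 - 2q_O = 0, so q_O = 93/4.
Then q_V = (117 - 2·(93/4))/4 = 141/8.
Price P = 120 - 2·(327/8) = 153/4.
Vertex's profit: (153/4 - 3)·(141/8) = 621.2813.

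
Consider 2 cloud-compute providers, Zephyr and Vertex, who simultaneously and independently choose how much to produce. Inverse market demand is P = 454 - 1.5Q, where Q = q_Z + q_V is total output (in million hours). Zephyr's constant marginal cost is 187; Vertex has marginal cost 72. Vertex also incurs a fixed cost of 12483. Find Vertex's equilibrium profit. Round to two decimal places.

5813.96

Zephyr's profit: π_Z = (454 - 1.5Q)q_Z - (187q_Z). Setting ∂π_Z/∂q_Z = 0: 267 - 3q_Z - (3/2)(q_V) = 0.
Vertex's first-order condition: 382 - 3q_V - (3/2)(q_Z) = 0.
Rearranging gives the reaction functions q_Z = (267 - (3/2)q_V)/3 and q_V = (382 - (3/2)q_Z)/3.
Solving the pair: q_Z = 304/9, q_V = 994/9.
Price P = 454 - (3/2)·(1298/9) = 713/3.
Vertex's profit: (713/3 - 72)·(994/9) - 12483 = 5813.9630.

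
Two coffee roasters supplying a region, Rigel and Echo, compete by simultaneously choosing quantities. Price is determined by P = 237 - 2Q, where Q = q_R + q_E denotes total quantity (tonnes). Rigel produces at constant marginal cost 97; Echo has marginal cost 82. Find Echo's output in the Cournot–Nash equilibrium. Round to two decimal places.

28.33

Rigel's profit: π_R = (237 - 2Q)q_R - (97q_R). Setting ∂π_R/∂q_R = 0: 140 - 4q_R - 2(q_E) = 0.
Echo's profit: π_E = (237 - 2Q)q_E - (82q_E). Setting ∂π_E/∂q_E = 0: 155 - 4q_E - 2(q_R) = 0.
So q_R = (140 - 2q_E)/4 and q_E = (155 - 2q_R)/4.
Solving the pair: q_R = 125/6, q_E = 85/3.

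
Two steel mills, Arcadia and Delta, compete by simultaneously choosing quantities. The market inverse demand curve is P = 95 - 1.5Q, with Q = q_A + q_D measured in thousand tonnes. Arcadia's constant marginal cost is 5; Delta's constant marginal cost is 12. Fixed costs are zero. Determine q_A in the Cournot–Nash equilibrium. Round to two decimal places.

Arcadia's profit: π_A = (95 - 1.5Q)q_A - (5q_A). Setting ∂π_A/∂q_A = 0: 90 - 3q_A - (3/2)(q_D) = 0.
Delta's first-order condition: 83 - 3q_D - (3/2)(q_A) = 0.
Rearranging gives the reaction functions q_A = (90 - (3/2)q_D)/3 and q_D = (83 - (3/2)q_A)/3.
Solving the pair: q_A = 194/9, q_D = 152/9.

21.56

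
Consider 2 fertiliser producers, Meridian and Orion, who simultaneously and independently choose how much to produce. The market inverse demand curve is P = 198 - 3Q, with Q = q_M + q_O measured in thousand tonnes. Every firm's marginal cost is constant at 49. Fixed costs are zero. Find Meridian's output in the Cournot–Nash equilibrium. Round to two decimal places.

A representative firm's profit is π_i = q_i(198 - 3Q) - 49q_i.
Setting ∂π_i/∂q_i = 0 with rivals' quantities fixed: 149 - 6q_i - 3q_j = 0.
With identical firms every q_j equals q_i, so q_j = q_i and 149 = 9q_i, giving q_i = 149/9.

16.56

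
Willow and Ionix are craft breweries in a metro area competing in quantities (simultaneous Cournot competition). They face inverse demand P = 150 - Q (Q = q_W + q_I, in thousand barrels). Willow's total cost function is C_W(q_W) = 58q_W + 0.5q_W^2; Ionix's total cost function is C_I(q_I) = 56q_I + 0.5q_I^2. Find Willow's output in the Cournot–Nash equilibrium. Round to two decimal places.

Willow's profit: π_W = (150 - Q)q_W - (58q_W + (1/2)q_W²). Setting ∂π_W/∂q_W = 0: 92 - 3q_W - (q_I) = 0.
Ionix's profit: π_I = (150 - Q)q_I - (56q_I + (1/2)q_I²). Setting ∂π_I/∂q_I = 0: 94 - 3q_I - (q_W) = 0.
So q_W = (92 - q_I)/3 and q_I = (94 - q_W)/3.
Solving the pair: q_W = 91/4, q_I = 95/4.

22.75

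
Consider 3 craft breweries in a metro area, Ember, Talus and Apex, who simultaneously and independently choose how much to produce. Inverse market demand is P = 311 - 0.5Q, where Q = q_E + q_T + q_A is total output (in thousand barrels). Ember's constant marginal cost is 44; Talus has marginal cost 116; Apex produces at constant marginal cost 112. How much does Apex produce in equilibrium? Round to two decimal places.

Ember's profit: π_E = (311 - 0.5Q)q_E - (44q_E). Setting ∂π_E/∂q_E = 0: 267 - q_E - (1/2)(q_T + q_A) = 0.
Talus's first-order condition: 195 - q_T - (1/2)(q_E + q_A) = 0.
Apex's profit: π_A = (311 - 0.5Q)q_A - (112q_A). Setting ∂π_A/∂q_A = 0: 199 - q_A - (1/2)(q_E + q_T) = 0.
Summing all 3 equations gives 661 − 2Q = 0, hence Q = 661/2.
Back-substituting: q_E = (267 − 661/4)/(1/2) = 407/2, q_T = (195 − 661/4)/(1/2) = 119/2, q_A = (199 − 661/4)/(1/2) = 135/2.

67.50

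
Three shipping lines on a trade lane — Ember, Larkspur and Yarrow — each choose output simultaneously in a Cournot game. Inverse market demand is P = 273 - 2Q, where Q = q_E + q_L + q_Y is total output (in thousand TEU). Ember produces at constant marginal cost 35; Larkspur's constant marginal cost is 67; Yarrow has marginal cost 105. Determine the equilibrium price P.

Ember's profit: π_E = (273 - 2Q)q_E - (35q_E). Setting ∂π_E/∂q_E = 0: 238 - 4q_E - 2(q_L + q_Y) = 0.
Larkspur's profit: π_L = (273 - 2Q)q_L - (67q_L). Setting ∂π_L/∂q_L = 0: 206 - 4q_L - 2(q_E + q_Y) = 0.
Yarrow's profit: π_Y = (273 - 2Q)q_Y - (105q_Y). Setting ∂π_Y/∂q_Y = 0: 168 - 4q_Y - 2(q_E + q_L) = 0.
Summing all 3 equations gives 612 − 8Q = 0, hence Q = 153/2.
Back-substituting: q_E = (238 − 153)/2 = 85/2, q_L = (206 − 153)/2 = 53/2, q_Y = (168 − 153)/2 = 15/2.
Total output Q = 153/2, so price P = 273 - 2·(153/2) = 120.

120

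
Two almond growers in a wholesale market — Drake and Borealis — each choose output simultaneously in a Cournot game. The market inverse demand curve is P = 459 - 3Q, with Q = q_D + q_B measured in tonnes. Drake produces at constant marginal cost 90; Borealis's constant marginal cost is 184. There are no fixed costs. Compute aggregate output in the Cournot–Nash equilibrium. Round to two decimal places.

Drake's profit: π_D = (459 - 3Q)q_D - (90q_D). Setting ∂π_D/∂q_D = 0: 369 - 6q_D - 3(q_B) = 0.
Borealis's profit: π_B = (459 - 3Q)q_B - (184q_B). Setting ∂π_B/∂q_B = 0: 275 - 6q_B - 3(q_D) = 0.
Best responses: q_D = (369 - 3q_B)/6, q_B = (275 - 3q_D)/6.
Solving the pair: q_D = 463/9, q_B = 181/9.
Total output Q = 463/9 + 181/9 = 644/9.

71.56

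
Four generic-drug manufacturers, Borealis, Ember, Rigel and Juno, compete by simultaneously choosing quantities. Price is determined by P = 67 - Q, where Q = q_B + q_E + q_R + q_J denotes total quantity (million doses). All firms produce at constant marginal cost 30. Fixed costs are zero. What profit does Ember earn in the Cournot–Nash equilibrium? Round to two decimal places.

Each firm earns π_i = (67 - Q)q_i - 30q_i.
Setting ∂π_i/∂q_i = 0 with rivals' quantities fixed: 37 - 2q_i - Σ_{j≠i} q_j = 0.
With identical firms every q_j equals q_i, so Σ_{j≠i} q_j = 3q_i and 37 = 5q_i, giving q_i = 37/5.
Price P = 67 - 148/5 = 187/5.
Ember's profit: (187/5 - 30)·(37/5) = 1369/25.

54.76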